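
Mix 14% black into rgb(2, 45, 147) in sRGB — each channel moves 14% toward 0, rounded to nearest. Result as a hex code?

Per channel, c → c + 0.14(0 − c):
  R: 2 + 0.14×(0−2) = 2 − 0.28 = 1.72 → 2
  G: 45 + 0.14×(0−45) = 45 − 6.3 = 38.7 → 39
  B: 147 + 0.14×(0−147) = 147 − 20.58 = 126.42 → 126
rgb(2, 39, 126) = #02277E.

#02277E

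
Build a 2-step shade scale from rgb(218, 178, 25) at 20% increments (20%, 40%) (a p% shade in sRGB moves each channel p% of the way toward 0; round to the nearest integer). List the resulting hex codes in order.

20%: (218 − 43.6 = 174.4→174, 178 − 35.6 = 142.4→142, 25 − 5 = 20→20) → #ae8e14
40%: (218 − 87.2 = 130.8→131, 178 − 71.2 = 106.8→107, 25 − 10 = 15→15) → #836b0f

#ae8e14, #836b0f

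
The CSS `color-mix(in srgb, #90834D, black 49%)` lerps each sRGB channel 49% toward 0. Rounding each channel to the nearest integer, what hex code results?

#494327

#90834D is rgb(144, 131, 77).
Lerp each channel 49% toward 0:
  R: 144 + 0.49×(0−144) = 144 − 70.56 = 73.44 → 73
  G: 131 + 0.49×(0−131) = 131 − 64.19 = 66.81 → 67
  B: 77 + 0.49×(0−77) = 77 − 37.73 = 39.27 → 39
rgb(73, 67, 39) = #494327.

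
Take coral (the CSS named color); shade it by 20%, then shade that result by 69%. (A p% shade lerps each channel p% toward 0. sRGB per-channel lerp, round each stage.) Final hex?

#3F2014

CSS coral is rgb(255, 127, 80).
Per channel, c → c + 0.2(0 − c):
  R: 255 + 0.2×(0−255) = 255 − 51 = 204 → 204
  G: 127 + 0.2×(0−127) = 127 − 25.4 = 101.6 → 102
  B: 80 + 0.2×(0−80) = 80 − 16 = 64 → 64
After the shade: rgb(204, 102, 64) = #CC6640.
Lerp each channel 69% toward 0:
  R: 204 + 0.69×(0−204) = 204 − 140.76 = 63.24 → 63
  G: 102 + 0.69×(0−102) = 102 − 70.38 = 31.62 → 32
  B: 64 + 0.69×(0−64) = 64 − 44.16 = 19.84 → 20
rgb(63, 32, 20) = #3F2014.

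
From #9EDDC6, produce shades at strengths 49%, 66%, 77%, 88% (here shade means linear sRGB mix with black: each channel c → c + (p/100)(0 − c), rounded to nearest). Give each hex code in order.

#9EDDC6 is rgb(158, 221, 198).
49%: (158 − 77.42 = 80.58→81, 221 − 108.29 = 112.71→113, 198 − 97.02 = 100.98→101) → #517165
66%: (158 − 104.28 = 53.72→54, 221 − 145.86 = 75.14→75, 198 − 130.68 = 67.32→67) → #364B43
77%: (158 − 121.66 = 36.34→36, 221 − 170.17 = 50.83→51, 198 − 152.46 = 45.54→46) → #24332E
88%: (158 − 139.04 = 18.96→19, 221 − 194.48 = 26.52→27, 198 − 174.24 = 23.76→24) → #131B18

#517165, #364B43, #24332E, #131B18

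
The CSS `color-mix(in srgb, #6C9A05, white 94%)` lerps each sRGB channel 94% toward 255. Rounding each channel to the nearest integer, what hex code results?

#6C9A05 is rgb(108, 154, 5).
Lerp each channel 94% toward 255:
  R: 108 + 138.18 = 246.18 → 246
  G: 154 + 94.94 = 248.94 → 249
  B: 5 + 0.94×(255−5) = 5 + 235 = 240 → 240
rgb(246, 249, 240) = #F6F9F0.

#F6F9F0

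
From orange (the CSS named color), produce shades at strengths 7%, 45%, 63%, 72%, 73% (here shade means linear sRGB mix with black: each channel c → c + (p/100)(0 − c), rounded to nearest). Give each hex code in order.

CSS orange is rgb(255, 165, 0).
7%: (255 − 17.85 = 237.15→237, 165 − 11.55 = 153.45→153, 0→0) → #ed9900
45%: (255 − 114.75 = 140.25→140, 165 − 74.25 = 90.75→91, 0→0) → #8c5b00
63%: (255 − 160.65 = 94.35→94, 165 − 103.95 = 61.05→61, 0→0) → #5e3d00
72%: (255 − 183.6 = 71.4→71, 165 − 118.8 = 46.2→46, 0→0) → #472e00
73%: (255 − 186.15 = 68.85→69, 165 − 120.45 = 44.55→45, 0→0) → #452d00

#ed9900, #8c5b00, #5e3d00, #472e00, #452d00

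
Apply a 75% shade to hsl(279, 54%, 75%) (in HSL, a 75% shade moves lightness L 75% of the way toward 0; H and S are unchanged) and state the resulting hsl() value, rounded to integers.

hsl(279, 54%, 19%)

L moves 75% from 75 toward 0: 75 − 56.25 = 18.75 → 19.
H and S are unchanged.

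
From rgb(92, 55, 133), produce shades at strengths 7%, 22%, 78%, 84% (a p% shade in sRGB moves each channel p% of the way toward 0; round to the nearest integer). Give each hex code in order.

#56337c, #482b68, #140c1d, #0f0915

7%: (92 − 6.44 = 85.56→86, 55 − 3.85 = 51.15→51, 133 − 9.31 = 123.69→124) → #56337c
22%: (92 − 20.24 = 71.76→72, 55 − 12.1 = 42.9→43, 133 − 29.26 = 103.74→104) → #482b68
78%: (92 − 71.76 = 20.24→20, 55 − 42.9 = 12.1→12, 133 − 103.74 = 29.26→29) → #140c1d
84%: (92 − 77.28 = 14.72→15, 55 − 46.2 = 8.8→9, 133 − 111.72 = 21.28→21) → #0f0915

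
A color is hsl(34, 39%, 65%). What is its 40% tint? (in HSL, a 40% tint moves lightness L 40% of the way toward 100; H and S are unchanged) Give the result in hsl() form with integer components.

L moves 40% from 65 toward 100: 65 + 14 = 79 → 79.
H and S are unchanged.

hsl(34, 39%, 79%)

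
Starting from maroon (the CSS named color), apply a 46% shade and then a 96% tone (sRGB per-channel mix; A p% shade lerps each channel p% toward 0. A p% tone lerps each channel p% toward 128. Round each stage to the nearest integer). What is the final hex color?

#7e7b7b

CSS maroon is rgb(128, 0, 0).
Per channel, c → c + 0.46(0 − c):
  R: 128 − 58.88 = 69.12 → 69
  G: 0 + 0.46×(0−0) = 0 + 0 = 0 → 0
  B: 0 + 0.46×(0−0) = 0 + 0 = 0 → 0
After the shade: rgb(69, 0, 0) = #450000.
Lerp each channel 96% toward 128:
  R: 69 + 0.96×(128−69) = 69 + 56.64 = 125.64 → 126
  G: 0 + 122.88 = 122.88 → 123
  B: 0 + 0.96×(128−0) = 0 + 122.88 = 122.88 → 123
rgb(126, 123, 123) = #7e7b7b.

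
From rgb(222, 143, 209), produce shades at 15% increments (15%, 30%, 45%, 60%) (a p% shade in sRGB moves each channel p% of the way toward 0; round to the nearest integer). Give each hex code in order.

15%: (222 − 33.3 = 188.7→189, 143 − 21.45 = 121.55→122, 209 − 31.35 = 177.65→178) → #bd7ab2
30%: (222 − 66.6 = 155.4→155, 143 − 42.9 = 100.1→100, 209 − 62.7 = 146.3→146) → #9b6492
45%: (222 − 99.9 = 122.1→122, 143 − 64.35 = 78.65→79, 209 − 94.05 = 114.95→115) → #7a4f73
60%: (222 − 133.2 = 88.8→89, 143 − 85.8 = 57.2→57, 209 − 125.4 = 83.6→84) → #593954

#bd7ab2, #9b6492, #7a4f73, #593954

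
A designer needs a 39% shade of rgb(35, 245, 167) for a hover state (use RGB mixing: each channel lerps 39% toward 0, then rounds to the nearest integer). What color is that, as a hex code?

#159566

Per channel, c → c + 0.39(0 − c):
  R: 35 + 0.39×(0−35) = 35 − 13.65 = 21.35 → 21
  G: 245 − 95.55 = 149.45 → 149
  B: 167 + 0.39×(0−167) = 167 − 65.13 = 101.87 → 102
rgb(21, 149, 102) = #159566.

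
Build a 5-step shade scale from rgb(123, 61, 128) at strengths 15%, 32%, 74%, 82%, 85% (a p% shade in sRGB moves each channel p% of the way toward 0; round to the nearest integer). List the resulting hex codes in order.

#69346d, #542957, #201021, #160b17, #120913

15%: (123 − 18.45 = 104.55→105, 61 − 9.15 = 51.85→52, 128 − 19.2 = 108.8→109) → #69346d
32%: (123 − 39.36 = 83.64→84, 61 − 19.52 = 41.48→41, 128 − 40.96 = 87.04→87) → #542957
74%: (123 − 91.02 = 31.98→32, 61 − 45.14 = 15.86→16, 128 − 94.72 = 33.28→33) → #201021
82%: (123 − 100.86 = 22.14→22, 61 − 50.02 = 10.98→11, 128 − 104.96 = 23.04→23) → #160b17
85%: (123 − 104.55 = 18.45→18, 61 − 51.85 = 9.15→9, 128 − 108.8 = 19.2→19) → #120913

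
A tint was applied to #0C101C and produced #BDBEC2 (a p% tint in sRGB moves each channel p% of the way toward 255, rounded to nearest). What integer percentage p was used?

#0C101C is rgb(12, 16, 28); #BDBEC2 is rgb(189, 190, 194).
On the R channel (widest range): 189 ≈ 12 + (p/100)(255 − 12), so p ≈ 100×(189 − 12)/(255 − 12) = 17700/243 = 72.84.
p = 73 reproduces all three channels after rounding.

73%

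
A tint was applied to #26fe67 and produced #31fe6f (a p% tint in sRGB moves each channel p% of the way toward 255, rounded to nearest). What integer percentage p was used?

5%

#26fe67 is rgb(38, 254, 103); #31fe6f is rgb(49, 254, 111).
On the R channel (widest range): 49 ≈ 38 + (p/100)(255 − 38), so p ≈ 100×(49 − 38)/(255 − 38) = 1100/217 = 5.07.
p = 5 reproduces all three channels after rounding.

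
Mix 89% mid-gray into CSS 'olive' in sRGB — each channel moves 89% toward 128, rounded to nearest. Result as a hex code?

CSS olive is rgb(128, 128, 0).
An 89% tone moves each channel 89% toward 128:
  R: 128 + 0.89×(128−128) = 128 + 0 = 128 → 128
  G: 128 + 0.89×(128−128) = 128 + 0 = 128 → 128
  B: 0 + 0.89×(128−0) = 0 + 113.92 = 113.92 → 114
rgb(128, 128, 114) = #808072.

#808072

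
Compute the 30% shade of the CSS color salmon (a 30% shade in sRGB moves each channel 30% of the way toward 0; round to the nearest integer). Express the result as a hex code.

CSS salmon is rgb(250, 128, 114).
Per channel, c → c + 0.3(0 − c):
  R: 250 + 0.3×(0−250) = 250 − 75 = 175 → 175
  G: 128 − 38.4 = 89.6 → 90
  B: 114 − 34.2 = 79.8 → 80
rgb(175, 90, 80) = #AF5A50.

#AF5A50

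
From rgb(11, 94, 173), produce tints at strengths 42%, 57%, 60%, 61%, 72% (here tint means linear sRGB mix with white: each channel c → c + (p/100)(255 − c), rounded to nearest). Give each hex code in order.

#71A2CF, #96BADC, #9DBFDE, #A0C0DF, #BBD2E8

42%: (11 + 102.48 = 113.48→113, 94 + 67.62 = 161.62→162, 173 + 34.44 = 207.44→207) → #71A2CF
57%: (11 + 139.08 = 150.08→150, 94 + 91.77 = 185.77→186, 173 + 46.74 = 219.74→220) → #96BADC
60%: (11 + 146.4 = 157.4→157, 94 + 96.6 = 190.6→191, 173 + 49.2 = 222.2→222) → #9DBFDE
61%: (11 + 148.84 = 159.84→160, 94 + 98.21 = 192.21→192, 173 + 50.02 = 223.02→223) → #A0C0DF
72%: (11 + 175.68 = 186.68→187, 94 + 115.92 = 209.92→210, 173 + 59.04 = 232.04→232) → #BBD2E8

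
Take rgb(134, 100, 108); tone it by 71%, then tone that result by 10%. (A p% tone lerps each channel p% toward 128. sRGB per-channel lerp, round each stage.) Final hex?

A 71% tone moves each channel 71% toward 128:
  R: 134 + 0.71×(128−134) = 134 − 4.26 = 129.74 → 130
  G: 100 + 19.88 = 119.88 → 120
  B: 108 + 0.71×(128−108) = 108 + 14.2 = 122.2 → 122
After the tone: rgb(130, 120, 122) = #82787a.
A 10% tone moves each channel 10% toward 128:
  R: 130 + 0.1×(128−130) = 130 − 0.2 = 129.8 → 130
  G: 120 + 0.1×(128−120) = 120 + 0.8 = 120.8 → 121
  B: 122 + 0.1×(128−122) = 122 + 0.6 = 122.6 → 123
rgb(130, 121, 123) = #82797b.

#82797b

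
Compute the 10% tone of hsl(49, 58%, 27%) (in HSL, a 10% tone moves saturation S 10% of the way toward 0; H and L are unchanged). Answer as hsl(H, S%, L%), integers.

hsl(49, 52%, 27%)

S moves 10% from 58 toward 0: 58 − 5.8 = 52.2 → 52.
H and L are unchanged.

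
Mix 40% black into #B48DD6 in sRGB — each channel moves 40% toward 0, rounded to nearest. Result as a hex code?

#6C5580

#B48DD6 is rgb(180, 141, 214).
Lerp each channel 40% toward 0:
  R: 180 + 0.4×(0−180) = 180 − 72 = 108 → 108
  G: 141 + 0.4×(0−141) = 141 − 56.4 = 84.6 → 85
  B: 214 − 85.6 = 128.4 → 128
rgb(108, 85, 128) = #6C5580.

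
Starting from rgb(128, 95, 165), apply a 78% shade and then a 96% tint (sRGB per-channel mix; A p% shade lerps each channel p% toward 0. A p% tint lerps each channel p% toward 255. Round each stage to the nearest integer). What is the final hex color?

A 78% shade moves each channel 78% toward 0:
  R: 128 + 0.78×(0−128) = 128 − 99.84 = 28.16 → 28
  G: 95 − 74.1 = 20.9 → 21
  B: 165 + 0.78×(0−165) = 165 − 128.7 = 36.3 → 36
After the shade: rgb(28, 21, 36) = #1C1524.
A 96% tint moves each channel 96% toward 255:
  R: 28 + 0.96×(255−28) = 28 + 217.92 = 245.92 → 246
  G: 21 + 0.96×(255−21) = 21 + 224.64 = 245.64 → 246
  B: 36 + 0.96×(255−36) = 36 + 210.24 = 246.24 → 246
rgb(246, 246, 246) = #F6F6F6.

#F6F6F6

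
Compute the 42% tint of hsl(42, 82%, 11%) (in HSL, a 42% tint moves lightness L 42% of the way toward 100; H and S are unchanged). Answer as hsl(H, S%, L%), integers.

L moves 42% from 11 toward 100: 11 + 37.38 = 48.38 → 48.
H and S are unchanged.

hsl(42, 82%, 48%)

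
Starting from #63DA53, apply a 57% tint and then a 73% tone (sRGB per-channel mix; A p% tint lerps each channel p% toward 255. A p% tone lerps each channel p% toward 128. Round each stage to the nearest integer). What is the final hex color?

#909E8E

#63DA53 is rgb(99, 218, 83).
Per channel, c → c + 0.57(255 − c):
  R: 99 + 0.57×(255−99) = 99 + 88.92 = 187.92 → 188
  G: 218 + 0.57×(255−218) = 218 + 21.09 = 239.09 → 239
  B: 83 + 0.57×(255−83) = 83 + 98.04 = 181.04 → 181
After the tint: rgb(188, 239, 181) = #BCEFB5.
Per channel, c → c + 0.73(128 − c):
  R: 188 + 0.73×(128−188) = 188 − 43.8 = 144.2 → 144
  G: 239 + 0.73×(128−239) = 239 − 81.03 = 157.97 → 158
  B: 181 + 0.73×(128−181) = 181 − 38.69 = 142.31 → 142
rgb(144, 158, 142) = #909E8E.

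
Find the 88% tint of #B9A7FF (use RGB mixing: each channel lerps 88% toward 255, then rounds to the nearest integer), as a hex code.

#F7F4FF

#B9A7FF is rgb(185, 167, 255).
Per channel, c → c + 0.88(255 − c):
  R: 185 + 61.6 = 246.6 → 247
  G: 167 + 0.88×(255−167) = 167 + 77.44 = 244.44 → 244
  B: 255 + 0 = 255 → 255
rgb(247, 244, 255) = #F7F4FF.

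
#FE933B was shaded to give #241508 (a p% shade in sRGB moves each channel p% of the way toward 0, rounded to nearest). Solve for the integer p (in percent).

86%

#FE933B is rgb(254, 147, 59); #241508 is rgb(36, 21, 8).
On the R channel (widest range): 36 ≈ 254 + (p/100)(0 − 254), so p ≈ 100×(36 − 254)/(0 − 254) = -21800/-254 = 85.83.
p = 86 reproduces all three channels after rounding.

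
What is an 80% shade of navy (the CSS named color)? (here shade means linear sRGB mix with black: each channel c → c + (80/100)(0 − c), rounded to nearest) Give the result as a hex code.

#00001A

CSS navy is rgb(0, 0, 128).
Lerp each channel 80% toward 0:
  R: 0 + 0 = 0 → 0
  G: 0 + 0 = 0 → 0
  B: 128 + 0.8×(0−128) = 128 − 102.4 = 25.6 → 26
rgb(0, 0, 26) = #00001A.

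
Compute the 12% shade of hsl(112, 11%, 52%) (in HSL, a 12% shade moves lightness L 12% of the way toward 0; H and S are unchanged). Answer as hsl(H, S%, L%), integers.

L moves 12% from 52 toward 0: 52 − 6.24 = 45.76 → 46.
H and S are unchanged.

hsl(112, 11%, 46%)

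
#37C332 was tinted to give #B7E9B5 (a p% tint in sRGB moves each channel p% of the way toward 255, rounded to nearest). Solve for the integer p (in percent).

64%

#37C332 is rgb(55, 195, 50); #B7E9B5 is rgb(183, 233, 181).
On the B channel (widest range): 181 ≈ 50 + (p/100)(255 − 50), so p ≈ 100×(181 − 50)/(255 − 50) = 13100/205 = 63.90.
p = 64 reproduces all three channels after rounding.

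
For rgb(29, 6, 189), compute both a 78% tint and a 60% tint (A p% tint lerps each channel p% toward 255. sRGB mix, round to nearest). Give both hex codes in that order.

78% tint:
  R: 29 + 0.78×(255−29) = 29 + 176.28 = 205.28 → 205
  G: 6 + 194.22 = 200.22 → 200
  B: 189 + 0.78×(255−189) = 189 + 51.48 = 240.48 → 240
  → #cdc8f0
60% tint:
  R: 29 + 0.6×(255−29) = 29 + 135.6 = 164.6 → 165
  G: 6 + 0.6×(255−6) = 6 + 149.4 = 155.4 → 155
  B: 189 + 39.6 = 228.6 → 229
  → #a59be5

#cdc8f0, #a59be5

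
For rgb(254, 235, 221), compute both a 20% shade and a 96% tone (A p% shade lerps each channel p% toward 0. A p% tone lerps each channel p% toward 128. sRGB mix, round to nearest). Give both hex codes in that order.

20% shade:
  R: 254 − 50.8 = 203.2 → 203
  G: 235 + 0.2×(0−235) = 235 − 47 = 188 → 188
  B: 221 − 44.2 = 176.8 → 177
  → #CBBCB1
96% tone:
  R: 254 − 120.96 = 133.04 → 133
  G: 235 + 0.96×(128−235) = 235 − 102.72 = 132.28 → 132
  B: 221 + 0.96×(128−221) = 221 − 89.28 = 131.72 → 132
  → #858484

#CBBCB1, #858484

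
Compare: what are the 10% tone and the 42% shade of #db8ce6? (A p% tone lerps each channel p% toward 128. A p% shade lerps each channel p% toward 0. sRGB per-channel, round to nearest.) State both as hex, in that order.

#db8ce6 is rgb(219, 140, 230).
10% tone:
  R: 219 + 0.1×(128−219) = 219 − 9.1 = 209.9 → 210
  G: 140 − 1.2 = 138.8 → 139
  B: 230 + 0.1×(128−230) = 230 − 10.2 = 219.8 → 220
  → #d28bdc
42% shade:
  R: 219 − 91.98 = 127.02 → 127
  G: 140 − 58.8 = 81.2 → 81
  B: 230 − 96.6 = 133.4 → 133
  → #7f5185

#d28bdc, #7f5185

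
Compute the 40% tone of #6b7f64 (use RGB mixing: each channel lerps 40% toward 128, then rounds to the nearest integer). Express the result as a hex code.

#6b7f64 is rgb(107, 127, 100).
Lerp each channel 40% toward 128:
  R: 107 + 8.4 = 115.4 → 115
  G: 127 + 0.4 = 127.4 → 127
  B: 100 + 0.4×(128−100) = 100 + 11.2 = 111.2 → 111
rgb(115, 127, 111) = #737f6f.

#737f6f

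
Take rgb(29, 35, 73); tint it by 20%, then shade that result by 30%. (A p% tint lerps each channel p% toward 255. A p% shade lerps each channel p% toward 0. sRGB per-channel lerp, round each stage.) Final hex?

#34374c

Per channel, c → c + 0.2(255 − c):
  R: 29 + 0.2×(255−29) = 29 + 45.2 = 74.2 → 74
  G: 35 + 44 = 79 → 79
  B: 73 + 36.4 = 109.4 → 109
After the tint: rgb(74, 79, 109) = #4a4f6d.
A 30% shade moves each channel 30% toward 0:
  R: 74 + 0.3×(0−74) = 74 − 22.2 = 51.8 → 52
  G: 79 + 0.3×(0−79) = 79 − 23.7 = 55.3 → 55
  B: 109 − 32.7 = 76.3 → 76
rgb(52, 55, 76) = #34374c.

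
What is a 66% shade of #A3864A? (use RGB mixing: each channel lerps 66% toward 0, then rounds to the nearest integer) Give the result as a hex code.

#A3864A is rgb(163, 134, 74).
Per channel, c → c + 0.66(0 − c):
  R: 163 − 107.58 = 55.42 → 55
  G: 134 + 0.66×(0−134) = 134 − 88.44 = 45.56 → 46
  B: 74 + 0.66×(0−74) = 74 − 48.84 = 25.16 → 25
rgb(55, 46, 25) = #372E19.

#372E19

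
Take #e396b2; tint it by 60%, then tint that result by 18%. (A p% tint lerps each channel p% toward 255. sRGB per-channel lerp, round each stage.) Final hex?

#f6dde6

#e396b2 is rgb(227, 150, 178).
A 60% tint moves each channel 60% toward 255:
  R: 227 + 16.8 = 243.8 → 244
  G: 150 + 63 = 213 → 213
  B: 178 + 0.6×(255−178) = 178 + 46.2 = 224.2 → 224
After the tint: rgb(244, 213, 224) = #f4d5e0.
Per channel, c → c + 0.18(255 − c):
  R: 244 + 1.98 = 245.98 → 246
  G: 213 + 0.18×(255−213) = 213 + 7.56 = 220.56 → 221
  B: 224 + 0.18×(255−224) = 224 + 5.58 = 229.58 → 230
rgb(246, 221, 230) = #f6dde6.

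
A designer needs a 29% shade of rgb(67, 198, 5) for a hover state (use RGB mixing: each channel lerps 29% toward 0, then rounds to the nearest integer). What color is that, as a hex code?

#308D04

Per channel, c → c + 0.29(0 − c):
  R: 67 + 0.29×(0−67) = 67 − 19.43 = 47.57 → 48
  G: 198 + 0.29×(0−198) = 198 − 57.42 = 140.58 → 141
  B: 5 − 1.45 = 3.55 → 4
rgb(48, 141, 4) = #308D04.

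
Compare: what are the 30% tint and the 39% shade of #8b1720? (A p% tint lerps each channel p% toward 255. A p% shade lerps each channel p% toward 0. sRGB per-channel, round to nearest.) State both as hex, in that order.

#ae5d63, #550e14

#8b1720 is rgb(139, 23, 32).
30% tint:
  R: 139 + 0.3×(255−139) = 139 + 34.8 = 173.8 → 174
  G: 23 + 0.3×(255−23) = 23 + 69.6 = 92.6 → 93
  B: 32 + 0.3×(255−32) = 32 + 66.9 = 98.9 → 99
  → #ae5d63
39% shade:
  R: 139 + 0.39×(0−139) = 139 − 54.21 = 84.79 → 85
  G: 23 + 0.39×(0−23) = 23 − 8.97 = 14.03 → 14
  B: 32 − 12.48 = 19.52 → 20
  → #550e14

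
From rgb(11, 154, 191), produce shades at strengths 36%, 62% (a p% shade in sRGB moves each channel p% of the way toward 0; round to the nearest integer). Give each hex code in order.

36%: (11 − 3.96 = 7.04→7, 154 − 55.44 = 98.56→99, 191 − 68.76 = 122.24→122) → #07637a
62%: (11 − 6.82 = 4.18→4, 154 − 95.48 = 58.52→59, 191 − 118.42 = 72.58→73) → #043b49

#07637a, #043b49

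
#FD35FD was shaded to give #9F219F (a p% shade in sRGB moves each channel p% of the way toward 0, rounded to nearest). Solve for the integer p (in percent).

#FD35FD is rgb(253, 53, 253); #9F219F is rgb(159, 33, 159).
On the R channel (widest range): 159 ≈ 253 + (p/100)(0 − 253), so p ≈ 100×(159 − 253)/(0 − 253) = -9400/-253 = 37.15.
p = 37 reproduces all three channels after rounding.

37%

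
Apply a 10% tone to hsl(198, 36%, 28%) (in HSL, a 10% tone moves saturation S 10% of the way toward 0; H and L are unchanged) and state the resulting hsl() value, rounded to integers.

S moves 10% from 36 toward 0: 36 − 3.6 = 32.4 → 32.
H and L are unchanged.

hsl(198, 32%, 28%)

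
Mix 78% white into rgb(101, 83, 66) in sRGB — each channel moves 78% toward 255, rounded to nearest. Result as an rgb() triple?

rgb(221, 217, 213)

A 78% tint moves each channel 78% toward 255:
  R: 101 + 120.12 = 221.12 → 221
  G: 83 + 134.16 = 217.16 → 217
  B: 66 + 0.78×(255−66) = 66 + 147.42 = 213.42 → 213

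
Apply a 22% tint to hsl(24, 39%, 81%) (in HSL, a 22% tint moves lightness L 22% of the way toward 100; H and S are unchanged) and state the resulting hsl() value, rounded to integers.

hsl(24, 39%, 85%)

L moves 22% from 81 toward 100: 81 + 4.18 = 85.18 → 85.
H and S are unchanged.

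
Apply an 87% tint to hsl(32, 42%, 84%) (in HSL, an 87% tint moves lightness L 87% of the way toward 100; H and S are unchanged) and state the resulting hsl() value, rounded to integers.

hsl(32, 42%, 98%)

L moves 87% from 84 toward 100: 84 + 13.92 = 97.92 → 98.
H and S are unchanged.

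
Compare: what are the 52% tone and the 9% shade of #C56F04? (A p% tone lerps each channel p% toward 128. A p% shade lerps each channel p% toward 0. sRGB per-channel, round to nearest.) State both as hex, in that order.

#A17844, #B36504

#C56F04 is rgb(197, 111, 4).
52% tone:
  R: 197 + 0.52×(128−197) = 197 − 35.88 = 161.12 → 161
  G: 111 + 8.84 = 119.84 → 120
  B: 4 + 64.48 = 68.48 → 68
  → #A17844
9% shade:
  R: 197 − 17.73 = 179.27 → 179
  G: 111 − 9.99 = 101.01 → 101
  B: 4 + 0.09×(0−4) = 4 − 0.36 = 3.64 → 4
  → #B36504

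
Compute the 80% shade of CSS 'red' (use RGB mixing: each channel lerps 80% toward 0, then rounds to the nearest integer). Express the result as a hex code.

#330000

CSS red is rgb(255, 0, 0).
Per channel, c → c + 0.8(0 − c):
  R: 255 + 0.8×(0−255) = 255 − 204 = 51 → 51
  G: 0 + 0.8×(0−0) = 0 + 0 = 0 → 0
  B: 0 + 0 = 0 → 0
rgb(51, 0, 0) = #330000.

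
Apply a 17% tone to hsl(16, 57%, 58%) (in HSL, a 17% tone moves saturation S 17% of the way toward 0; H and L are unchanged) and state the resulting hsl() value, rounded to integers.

hsl(16, 47%, 58%)

S moves 17% from 57 toward 0: 57 − 9.69 = 47.31 → 47.
H and L are unchanged.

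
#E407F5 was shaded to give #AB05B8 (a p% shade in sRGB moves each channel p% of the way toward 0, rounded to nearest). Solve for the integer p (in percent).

25%

#E407F5 is rgb(228, 7, 245); #AB05B8 is rgb(171, 5, 184).
On the B channel (widest range): 184 ≈ 245 + (p/100)(0 − 245), so p ≈ 100×(184 − 245)/(0 − 245) = -6100/-245 = 24.90.
p = 25 reproduces all three channels after rounding.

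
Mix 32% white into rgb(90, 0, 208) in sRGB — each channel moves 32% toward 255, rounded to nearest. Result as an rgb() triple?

rgb(143, 82, 223)

Per channel, c → c + 0.32(255 − c):
  R: 90 + 52.8 = 142.8 → 143
  G: 0 + 0.32×(255−0) = 0 + 81.6 = 81.6 → 82
  B: 208 + 15.04 = 223.04 → 223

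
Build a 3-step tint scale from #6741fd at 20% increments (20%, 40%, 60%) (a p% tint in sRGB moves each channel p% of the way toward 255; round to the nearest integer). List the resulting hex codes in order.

#8567fd, #a48dfe, #c2b3fe

#6741fd is rgb(103, 65, 253).
20%: (103 + 30.4 = 133.4→133, 65 + 38 = 103→103, 253→253) → #8567fd
40%: (103 + 60.8 = 163.8→164, 65 + 76 = 141→141, 253 + 0.8 = 253.8→254) → #a48dfe
60%: (103 + 91.2 = 194.2→194, 65 + 114 = 179→179, 253 + 1.2 = 254.2→254) → #c2b3fe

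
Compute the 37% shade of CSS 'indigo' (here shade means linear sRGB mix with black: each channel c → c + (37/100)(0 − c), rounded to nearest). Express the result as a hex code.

#2F0052

CSS indigo is rgb(75, 0, 130).
Per channel, c → c + 0.37(0 − c):
  R: 75 + 0.37×(0−75) = 75 − 27.75 = 47.25 → 47
  G: 0 + 0.37×(0−0) = 0 + 0 = 0 → 0
  B: 130 − 48.1 = 81.9 → 82
rgb(47, 0, 82) = #2F0052.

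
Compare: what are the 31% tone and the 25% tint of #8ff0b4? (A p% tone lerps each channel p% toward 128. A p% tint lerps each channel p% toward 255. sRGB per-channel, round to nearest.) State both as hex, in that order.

#8acda4, #abf4c7

#8ff0b4 is rgb(143, 240, 180).
31% tone:
  R: 143 + 0.31×(128−143) = 143 − 4.65 = 138.35 → 138
  G: 240 + 0.31×(128−240) = 240 − 34.72 = 205.28 → 205
  B: 180 + 0.31×(128−180) = 180 − 16.12 = 163.88 → 164
  → #8acda4
25% tint:
  R: 143 + 28 = 171 → 171
  G: 240 + 3.75 = 243.75 → 244
  B: 180 + 0.25×(255−180) = 180 + 18.75 = 198.75 → 199
  → #abf4c7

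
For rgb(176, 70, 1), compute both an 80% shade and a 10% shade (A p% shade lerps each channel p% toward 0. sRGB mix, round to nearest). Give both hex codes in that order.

80% shade:
  R: 176 − 140.8 = 35.2 → 35
  G: 70 + 0.8×(0−70) = 70 − 56 = 14 → 14
  B: 1 − 0.8 = 0.2 → 0
  → #230e00
10% shade:
  R: 176 − 17.6 = 158.4 → 158
  G: 70 + 0.1×(0−70) = 70 − 7 = 63 → 63
  B: 1 + 0.1×(0−1) = 1 − 0.1 = 0.9 → 1
  → #9e3f01

#230e00, #9e3f01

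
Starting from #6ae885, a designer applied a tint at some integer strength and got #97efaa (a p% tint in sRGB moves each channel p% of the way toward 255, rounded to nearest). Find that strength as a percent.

#6ae885 is rgb(106, 232, 133); #97efaa is rgb(151, 239, 170).
On the R channel (widest range): 151 ≈ 106 + (p/100)(255 − 106), so p ≈ 100×(151 − 106)/(255 − 106) = 4500/149 = 30.20.
p = 30 reproduces all three channels after rounding.

30%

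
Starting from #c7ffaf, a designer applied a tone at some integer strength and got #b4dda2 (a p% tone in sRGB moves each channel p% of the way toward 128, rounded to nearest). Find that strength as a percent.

27%

#c7ffaf is rgb(199, 255, 175); #b4dda2 is rgb(180, 221, 162).
On the G channel (widest range): 221 ≈ 255 + (p/100)(128 − 255), so p ≈ 100×(221 − 255)/(128 − 255) = -3400/-127 = 26.77.
p = 27 reproduces all three channels after rounding.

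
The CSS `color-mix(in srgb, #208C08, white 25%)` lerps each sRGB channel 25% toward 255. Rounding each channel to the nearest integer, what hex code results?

#58A946

#208C08 is rgb(32, 140, 8).
A 25% tint moves each channel 25% toward 255:
  R: 32 + 55.75 = 87.75 → 88
  G: 140 + 0.25×(255−140) = 140 + 28.75 = 168.75 → 169
  B: 8 + 0.25×(255−8) = 8 + 61.75 = 69.75 → 70
rgb(88, 169, 70) = #58A946.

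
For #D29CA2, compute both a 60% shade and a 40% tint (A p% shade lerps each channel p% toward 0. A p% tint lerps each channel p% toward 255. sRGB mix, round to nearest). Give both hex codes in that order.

#543E41, #E4C4C7

#D29CA2 is rgb(210, 156, 162).
60% shade:
  R: 210 + 0.6×(0−210) = 210 − 126 = 84 → 84
  G: 156 + 0.6×(0−156) = 156 − 93.6 = 62.4 → 62
  B: 162 − 97.2 = 64.8 → 65
  → #543E41
40% tint:
  R: 210 + 0.4×(255−210) = 210 + 18 = 228 → 228
  G: 156 + 39.6 = 195.6 → 196
  B: 162 + 0.4×(255−162) = 162 + 37.2 = 199.2 → 199
  → #E4C4C7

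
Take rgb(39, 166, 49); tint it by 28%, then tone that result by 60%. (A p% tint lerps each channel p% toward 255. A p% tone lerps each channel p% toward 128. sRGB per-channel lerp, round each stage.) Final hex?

#749978

Per channel, c → c + 0.28(255 − c):
  R: 39 + 0.28×(255−39) = 39 + 60.48 = 99.48 → 99
  G: 166 + 24.92 = 190.92 → 191
  B: 49 + 57.68 = 106.68 → 107
After the tint: rgb(99, 191, 107) = #63BF6B.
A 60% tone moves each channel 60% toward 128:
  R: 99 + 17.4 = 116.4 → 116
  G: 191 − 37.8 = 153.2 → 153
  B: 107 + 0.6×(128−107) = 107 + 12.6 = 119.6 → 120
rgb(116, 153, 120) = #749978.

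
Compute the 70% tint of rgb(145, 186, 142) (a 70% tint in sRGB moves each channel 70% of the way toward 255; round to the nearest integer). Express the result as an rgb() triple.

A 70% tint moves each channel 70% toward 255:
  R: 145 + 77 = 222 → 222
  G: 186 + 0.7×(255−186) = 186 + 48.3 = 234.3 → 234
  B: 142 + 0.7×(255−142) = 142 + 79.1 = 221.1 → 221

rgb(222, 234, 221)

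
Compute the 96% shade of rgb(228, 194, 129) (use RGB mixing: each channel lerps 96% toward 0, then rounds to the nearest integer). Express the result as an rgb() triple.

Per channel, c → c + 0.96(0 − c):
  R: 228 + 0.96×(0−228) = 228 − 218.88 = 9.12 → 9
  G: 194 − 186.24 = 7.76 → 8
  B: 129 − 123.84 = 5.16 → 5

rgb(9, 8, 5)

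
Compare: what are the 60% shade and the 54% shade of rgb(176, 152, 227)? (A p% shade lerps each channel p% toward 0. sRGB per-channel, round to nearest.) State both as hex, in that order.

60% shade:
  R: 176 + 0.6×(0−176) = 176 − 105.6 = 70.4 → 70
  G: 152 + 0.6×(0−152) = 152 − 91.2 = 60.8 → 61
  B: 227 − 136.2 = 90.8 → 91
  → #463D5B
54% shade:
  R: 176 − 95.04 = 80.96 → 81
  G: 152 + 0.54×(0−152) = 152 − 82.08 = 69.92 → 70
  B: 227 + 0.54×(0−227) = 227 − 122.58 = 104.42 → 104
  → #514668

#463D5B, #514668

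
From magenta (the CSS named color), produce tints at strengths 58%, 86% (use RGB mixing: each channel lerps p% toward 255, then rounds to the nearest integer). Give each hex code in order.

CSS magenta is rgb(255, 0, 255).
58%: (255→255, 0 + 147.9 = 147.9→148, 255→255) → #ff94ff
86%: (255→255, 0 + 219.3 = 219.3→219, 255→255) → #ffdbff

#ff94ff, #ffdbff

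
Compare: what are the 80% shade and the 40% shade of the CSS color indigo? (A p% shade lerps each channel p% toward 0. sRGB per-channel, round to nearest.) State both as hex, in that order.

#0F001A, #2D004E

CSS indigo is rgb(75, 0, 130).
80% shade:
  R: 75 + 0.8×(0−75) = 75 − 60 = 15 → 15
  G: 0 + 0 = 0 → 0
  B: 130 − 104 = 26 → 26
  → #0F001A
40% shade:
  R: 75 − 30 = 45 → 45
  G: 0 + 0 = 0 → 0
  B: 130 − 52 = 78 → 78
  → #2D004E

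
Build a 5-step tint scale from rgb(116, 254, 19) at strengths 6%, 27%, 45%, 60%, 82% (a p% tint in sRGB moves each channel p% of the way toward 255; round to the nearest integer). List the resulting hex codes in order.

6%: (116 + 8.34 = 124.34→124, 254→254, 19 + 14.16 = 33.16→33) → #7CFE21
27%: (116 + 37.53 = 153.53→154, 254→254, 19 + 63.72 = 82.72→83) → #9AFE53
45%: (116 + 62.55 = 178.55→179, 254→254, 19 + 106.2 = 125.2→125) → #B3FE7D
60%: (116 + 83.4 = 199.4→199, 254 + 0.6 = 254.6→255, 19 + 141.6 = 160.6→161) → #C7FFA1
82%: (116 + 113.98 = 229.98→230, 254 + 0.82 = 254.82→255, 19 + 193.52 = 212.52→213) → #E6FFD5

#7CFE21, #9AFE53, #B3FE7D, #C7FFA1, #E6FFD5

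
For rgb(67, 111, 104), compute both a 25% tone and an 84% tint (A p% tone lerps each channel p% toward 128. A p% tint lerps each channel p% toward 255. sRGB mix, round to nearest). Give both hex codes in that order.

#52736E, #E1E8E7

25% tone:
  R: 67 + 0.25×(128−67) = 67 + 15.25 = 82.25 → 82
  G: 111 + 4.25 = 115.25 → 115
  B: 104 + 0.25×(128−104) = 104 + 6 = 110 → 110
  → #52736E
84% tint:
  R: 67 + 0.84×(255−67) = 67 + 157.92 = 224.92 → 225
  G: 111 + 0.84×(255−111) = 111 + 120.96 = 231.96 → 232
  B: 104 + 126.84 = 230.84 → 231
  → #E1E8E7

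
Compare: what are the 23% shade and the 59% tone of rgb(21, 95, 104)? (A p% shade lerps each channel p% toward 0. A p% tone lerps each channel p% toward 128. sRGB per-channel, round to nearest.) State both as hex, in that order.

23% shade:
  R: 21 − 4.83 = 16.17 → 16
  G: 95 + 0.23×(0−95) = 95 − 21.85 = 73.15 → 73
  B: 104 + 0.23×(0−104) = 104 − 23.92 = 80.08 → 80
  → #104950
59% tone:
  R: 21 + 63.13 = 84.13 → 84
  G: 95 + 19.47 = 114.47 → 114
  B: 104 + 14.16 = 118.16 → 118
  → #547276

#104950, #547276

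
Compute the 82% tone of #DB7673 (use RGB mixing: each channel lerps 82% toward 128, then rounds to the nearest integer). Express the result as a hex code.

#DB7673 is rgb(219, 118, 115).
Per channel, c → c + 0.82(128 − c):
  R: 219 + 0.82×(128−219) = 219 − 74.62 = 144.38 → 144
  G: 118 + 0.82×(128−118) = 118 + 8.2 = 126.2 → 126
  B: 115 + 0.82×(128−115) = 115 + 10.66 = 125.66 → 126
rgb(144, 126, 126) = #907E7E.

#907E7E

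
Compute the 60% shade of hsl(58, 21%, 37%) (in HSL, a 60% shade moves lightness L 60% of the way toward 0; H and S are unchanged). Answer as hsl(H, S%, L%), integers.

L moves 60% from 37 toward 0: 37 − 22.2 = 14.8 → 15.
H and S are unchanged.

hsl(58, 21%, 15%)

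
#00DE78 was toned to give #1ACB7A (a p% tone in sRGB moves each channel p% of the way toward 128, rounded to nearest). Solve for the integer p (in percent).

#00DE78 is rgb(0, 222, 120); #1ACB7A is rgb(26, 203, 122).
On the R channel (widest range): 26 ≈ 0 + (p/100)(128 − 0), so p ≈ 100×(26 − 0)/(128 − 0) = 2600/128 = 20.31.
p = 20 reproduces all three channels after rounding.

20%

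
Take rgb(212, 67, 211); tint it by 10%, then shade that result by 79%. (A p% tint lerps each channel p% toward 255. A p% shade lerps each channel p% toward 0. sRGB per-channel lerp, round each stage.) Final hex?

A 10% tint moves each channel 10% toward 255:
  R: 212 + 0.1×(255−212) = 212 + 4.3 = 216.3 → 216
  G: 67 + 18.8 = 85.8 → 86
  B: 211 + 0.1×(255−211) = 211 + 4.4 = 215.4 → 215
After the tint: rgb(216, 86, 215) = #d856d7.
A 79% shade moves each channel 79% toward 0:
  R: 216 + 0.79×(0−216) = 216 − 170.64 = 45.36 → 45
  G: 86 − 67.94 = 18.06 → 18
  B: 215 + 0.79×(0−215) = 215 − 169.85 = 45.15 → 45
rgb(45, 18, 45) = #2d122d.

#2d122d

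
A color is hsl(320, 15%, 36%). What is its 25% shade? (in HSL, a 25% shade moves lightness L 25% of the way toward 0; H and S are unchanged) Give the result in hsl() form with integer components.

L moves 25% from 36 toward 0: 36 − 9 = 27 → 27.
H and S are unchanged.

hsl(320, 15%, 27%)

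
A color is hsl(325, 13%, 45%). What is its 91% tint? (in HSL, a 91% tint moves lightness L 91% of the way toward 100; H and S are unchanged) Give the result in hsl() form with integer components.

L moves 91% from 45 toward 100: 45 + 50.05 = 95.05 → 95.
H and S are unchanged.

hsl(325, 13%, 95%)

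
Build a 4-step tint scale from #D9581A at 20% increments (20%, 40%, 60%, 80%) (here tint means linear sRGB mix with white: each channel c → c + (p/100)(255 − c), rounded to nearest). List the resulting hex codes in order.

#D9581A is rgb(217, 88, 26).
20%: (217 + 7.6 = 224.6→225, 88 + 33.4 = 121.4→121, 26 + 45.8 = 71.8→72) → #E17948
40%: (217 + 15.2 = 232.2→232, 88 + 66.8 = 154.8→155, 26 + 91.6 = 117.6→118) → #E89B76
60%: (217 + 22.8 = 239.8→240, 88 + 100.2 = 188.2→188, 26 + 137.4 = 163.4→163) → #F0BCA3
80%: (217 + 30.4 = 247.4→247, 88 + 133.6 = 221.6→222, 26 + 183.2 = 209.2→209) → #F7DED1

#E17948, #E89B76, #F0BCA3, #F7DED1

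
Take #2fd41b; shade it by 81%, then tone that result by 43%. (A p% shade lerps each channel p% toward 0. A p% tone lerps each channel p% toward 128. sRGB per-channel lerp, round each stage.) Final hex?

#3c4e3a

#2fd41b is rgb(47, 212, 27).
Lerp each channel 81% toward 0:
  R: 47 + 0.81×(0−47) = 47 − 38.07 = 8.93 → 9
  G: 212 − 171.72 = 40.28 → 40
  B: 27 + 0.81×(0−27) = 27 − 21.87 = 5.13 → 5
After the shade: rgb(9, 40, 5) = #092805.
Lerp each channel 43% toward 128:
  R: 9 + 0.43×(128−9) = 9 + 51.17 = 60.17 → 60
  G: 40 + 0.43×(128−40) = 40 + 37.84 = 77.84 → 78
  B: 5 + 52.89 = 57.89 → 58
rgb(60, 78, 58) = #3c4e3a.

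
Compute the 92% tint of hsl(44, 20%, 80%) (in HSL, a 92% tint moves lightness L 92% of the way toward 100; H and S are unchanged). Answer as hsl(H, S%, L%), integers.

L moves 92% from 80 toward 100: 80 + 18.4 = 98.4 → 98.
H and S are unchanged.

hsl(44, 20%, 98%)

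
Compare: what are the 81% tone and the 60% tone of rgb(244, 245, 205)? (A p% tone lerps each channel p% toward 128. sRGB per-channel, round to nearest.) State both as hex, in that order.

81% tone:
  R: 244 + 0.81×(128−244) = 244 − 93.96 = 150.04 → 150
  G: 245 − 94.77 = 150.23 → 150
  B: 205 + 0.81×(128−205) = 205 − 62.37 = 142.63 → 143
  → #96968F
60% tone:
  R: 244 − 69.6 = 174.4 → 174
  G: 245 + 0.6×(128−245) = 245 − 70.2 = 174.8 → 175
  B: 205 + 0.6×(128−205) = 205 − 46.2 = 158.8 → 159
  → #AEAF9F

#96968F, #AEAF9F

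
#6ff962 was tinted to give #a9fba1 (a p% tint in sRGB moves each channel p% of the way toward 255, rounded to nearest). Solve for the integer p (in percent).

40%

#6ff962 is rgb(111, 249, 98); #a9fba1 is rgb(169, 251, 161).
On the B channel (widest range): 161 ≈ 98 + (p/100)(255 − 98), so p ≈ 100×(161 − 98)/(255 − 98) = 6300/157 = 40.13.
p = 40 reproduces all three channels after rounding.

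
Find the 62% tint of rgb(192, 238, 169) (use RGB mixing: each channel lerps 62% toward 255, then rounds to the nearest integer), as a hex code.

Lerp each channel 62% toward 255:
  R: 192 + 39.06 = 231.06 → 231
  G: 238 + 10.54 = 248.54 → 249
  B: 169 + 0.62×(255−169) = 169 + 53.32 = 222.32 → 222
rgb(231, 249, 222) = #E7F9DE.

#E7F9DE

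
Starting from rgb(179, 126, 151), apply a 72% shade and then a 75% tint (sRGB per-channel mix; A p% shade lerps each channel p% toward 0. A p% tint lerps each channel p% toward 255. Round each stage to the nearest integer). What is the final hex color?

#CCC8CA

A 72% shade moves each channel 72% toward 0:
  R: 179 + 0.72×(0−179) = 179 − 128.88 = 50.12 → 50
  G: 126 + 0.72×(0−126) = 126 − 90.72 = 35.28 → 35
  B: 151 − 108.72 = 42.28 → 42
After the shade: rgb(50, 35, 42) = #32232A.
Per channel, c → c + 0.75(255 − c):
  R: 50 + 0.75×(255−50) = 50 + 153.75 = 203.75 → 204
  G: 35 + 165 = 200 → 200
  B: 42 + 0.75×(255−42) = 42 + 159.75 = 201.75 → 202
rgb(204, 200, 202) = #CCC8CA.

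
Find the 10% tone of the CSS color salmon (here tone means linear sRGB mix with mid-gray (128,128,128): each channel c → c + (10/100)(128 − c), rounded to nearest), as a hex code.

CSS salmon is rgb(250, 128, 114).
Lerp each channel 10% toward 128:
  R: 250 − 12.2 = 237.8 → 238
  G: 128 + 0 = 128 → 128
  B: 114 + 0.1×(128−114) = 114 + 1.4 = 115.4 → 115
rgb(238, 128, 115) = #ee8073.

#ee8073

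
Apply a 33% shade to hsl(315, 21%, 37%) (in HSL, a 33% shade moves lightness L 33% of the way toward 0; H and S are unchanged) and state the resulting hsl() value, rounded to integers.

hsl(315, 21%, 25%)

L moves 33% from 37 toward 0: 37 − 12.21 = 24.79 → 25.
H and S are unchanged.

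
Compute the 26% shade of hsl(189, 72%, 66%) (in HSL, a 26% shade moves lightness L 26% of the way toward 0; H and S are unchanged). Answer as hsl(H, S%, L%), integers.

L moves 26% from 66 toward 0: 66 − 17.16 = 48.84 → 49.
H and S are unchanged.

hsl(189, 72%, 49%)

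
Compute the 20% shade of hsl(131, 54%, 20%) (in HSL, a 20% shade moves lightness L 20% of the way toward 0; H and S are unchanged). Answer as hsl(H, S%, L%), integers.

hsl(131, 54%, 16%)

L moves 20% from 20 toward 0: 20 − 4 = 16 → 16.
H and S are unchanged.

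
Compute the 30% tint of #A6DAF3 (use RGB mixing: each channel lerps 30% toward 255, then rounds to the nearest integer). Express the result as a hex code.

#C1E5F7

#A6DAF3 is rgb(166, 218, 243).
Lerp each channel 30% toward 255:
  R: 166 + 26.7 = 192.7 → 193
  G: 218 + 0.3×(255−218) = 218 + 11.1 = 229.1 → 229
  B: 243 + 0.3×(255−243) = 243 + 3.6 = 246.6 → 247
rgb(193, 229, 247) = #C1E5F7.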